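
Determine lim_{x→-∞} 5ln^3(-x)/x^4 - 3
The quotient is an ∞/∞ indeterminate form as x → -∞.
Compare growth rates of the dominant terms (exponentials ≫ polynomials ≫ logarithms), or apply L'Hôpital's rule; the quotient → 0.
Adding the constant: 0 - 3 = -3. Limit = -3.

Final answer: -3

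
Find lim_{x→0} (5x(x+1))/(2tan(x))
Both numerator and denominator → 0 as x → 0; this is a 0/0 indeterminate form.
Expand each to leading order near x = 0: numerator ~ 5·x, denominator ~ 2·x.
The limit of the ratio is 5/2.

Final answer: 5/2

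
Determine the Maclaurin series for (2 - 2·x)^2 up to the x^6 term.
4·x^2 - 8·x + 4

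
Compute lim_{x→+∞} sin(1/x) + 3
Evaluate the dominant behaviour as x → +∞; each term tends to a finite value or vanishes.
Limit = 3.

Final answer: 3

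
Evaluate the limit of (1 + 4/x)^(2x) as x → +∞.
As x → +∞: write (1 + 4/x)^(2x) = ((1 + 4/x)^x)^2 → (e^4)^2 = e^8.
Limit = e^(8).

Final answer: e^(8)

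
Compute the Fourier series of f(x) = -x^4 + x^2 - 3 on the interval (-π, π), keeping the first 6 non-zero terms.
(-52 + 8·π^2)·cos(x) + (4 - 2·π^2)·cos(2·x) + (-28/27 + 8·π^2/9)·cos(3·x) + (7/16 - π^2/2)·cos(4·x) + (-148/625 + 8·π^2/25)·cos(5·x) - π^4/5 - 3 + π^2/3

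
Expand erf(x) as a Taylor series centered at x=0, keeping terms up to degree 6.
x^5/(5·√(π)) - 2·x^3/(3·√(π)) + 2·x/√(π)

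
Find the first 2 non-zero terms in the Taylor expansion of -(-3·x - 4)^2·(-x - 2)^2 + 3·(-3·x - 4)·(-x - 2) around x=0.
-130·x - 40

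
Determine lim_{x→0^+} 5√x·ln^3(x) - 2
The product is a 0·∞ indeterminate form at x → 0⁺.
Rewrite the product as 5·ln^3(x) / x^(-1/2) and apply L'Hôpital, or use the standard hierarchy x^(-1/2) ≫ |ln x|^3 as x → 0⁺.
The indeterminate product → 0, so the limit = -2.

Final answer: -2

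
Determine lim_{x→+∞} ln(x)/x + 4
The quotient is an ∞/∞ indeterminate form as x → +∞.
The polynomial denominator x dominates the logarithmic numerator (any positive power of x ≫ ln(x) as x → ∞), so the quotient → 0.
Adding the constant: 0 + 4 = 4. Limit = 4.

Final answer: 4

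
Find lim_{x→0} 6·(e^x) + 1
Direct substitution at x = 0 gives 7.

Final answer: 7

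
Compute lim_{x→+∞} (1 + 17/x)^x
As x → +∞: this is the defining limit (1 + 17/x)^x → e^17.
Limit = e^(17).

Final answer: e^(17)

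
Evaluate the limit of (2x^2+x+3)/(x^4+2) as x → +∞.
This is an ∞/∞ indeterminate form as x → +∞.
Divide numerator and denominator by x^4 and let the lower-order terms vanish; the numerator's degree 2 is below the denominator's degree 4, so the quotient → 0.
Limit = 0.

Final answer: 0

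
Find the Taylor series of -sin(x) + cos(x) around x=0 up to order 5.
-x^5/120 + x^4/24 + x^3/6 - x^2/2 - x + 1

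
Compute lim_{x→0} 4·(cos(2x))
Direct substitution at x = 0 gives 4.

Final answer: 4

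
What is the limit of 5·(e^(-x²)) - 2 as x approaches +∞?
Evaluate the dominant behaviour as x → +∞; each term tends to a finite value or vanishes.
Limit = -2.

Final answer: -2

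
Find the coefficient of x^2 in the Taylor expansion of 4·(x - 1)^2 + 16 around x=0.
Expand to order 2: 4·(x - 1)^2 + 16 = 4·x^2 - 8·x + 20 + O(x^3).
The coefficient of x^2 is 4.

Final answer: 4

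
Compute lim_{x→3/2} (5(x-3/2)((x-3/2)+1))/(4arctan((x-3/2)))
Both numerator and denominator → 0 as x → 3/2; this is a 0/0 indeterminate form.
Expand each to leading order near x = 3/2: numerator ~ 5·(x - 3/2), denominator ~ 4·(x - 3/2).
The limit of the ratio is 5/4.

Final answer: 5/4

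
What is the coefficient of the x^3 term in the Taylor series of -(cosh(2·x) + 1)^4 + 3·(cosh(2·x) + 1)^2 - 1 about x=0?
Expand to order 3: -(cosh(2·x) + 1)^4 + 3·(cosh(2·x) + 1)^2 - 1 = -40·x^2 - 5 + O(x^4).
The coefficient of x^3 is 0.

Final answer: 0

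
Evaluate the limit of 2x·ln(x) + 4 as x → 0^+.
The product is a 0·∞ indeterminate form at x → 0⁺.
Rewrite the product as 2·ln(x) / x^(-1) and apply L'Hôpital, or use the standard hierarchy x^(-1) ≫ |ln x| as x → 0⁺.
The indeterminate product → 0, so the limit = 4.

Final answer: 4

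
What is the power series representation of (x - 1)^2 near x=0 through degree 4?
x^2 - 2·x + 1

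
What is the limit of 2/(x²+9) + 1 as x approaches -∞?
Evaluate the dominant behaviour as x → -∞; each term tends to a finite value or vanishes.
Limit = 1.

Final answer: 1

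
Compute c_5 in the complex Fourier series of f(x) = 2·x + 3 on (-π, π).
Compute the real Fourier coefficients first: a_5 = 0, b_5 = 4/5.
Then c_5 = (a_5 − i·b_5)/2 = -2·i/5.

Final answer: -2·i/5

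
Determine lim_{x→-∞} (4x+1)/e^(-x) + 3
The quotient is an ∞/∞ indeterminate form as x → -∞.
Compare growth rates of the dominant terms (exponentials ≫ polynomials ≫ logarithms), or apply L'Hôpital's rule; the quotient → 0.
Adding the constant: 0 + 3 = 3. Limit = 3.

Final answer: 3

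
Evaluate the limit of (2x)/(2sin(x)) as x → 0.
Both numerator and denominator → 0 as x → 0; this is a 0/0 indeterminate form.
Expand each to leading order near x = 0: numerator ~ 2·x, denominator ~ 2·x.
The limit of the ratio is 1.

Final answer: 1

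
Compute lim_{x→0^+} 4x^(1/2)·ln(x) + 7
The product is a 0·∞ indeterminate form at x → 0⁺.
Rewrite the product as 4·ln(x) / x^(-1/2) and apply L'Hôpital, or use the standard hierarchy x^(-1/2) ≫ |ln x| as x → 0⁺.
The indeterminate product → 0, so the limit = 7.

Final answer: 7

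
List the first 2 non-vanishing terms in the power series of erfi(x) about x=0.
2·x^3/(3·√(π)) + 2·x/√(π)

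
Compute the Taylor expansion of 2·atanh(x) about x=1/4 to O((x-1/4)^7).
2·atanh(1/4) + 32·(x - 1/4)/15 + 128·(x - 1/4)^2/225 + 9728·(x - 1/4)^3/10125 + 34816·(x - 1/4)^4/50625 + 3448832·(x - 1/4)^5/3796875 + 30507008·(x - 1/4)^6/34171875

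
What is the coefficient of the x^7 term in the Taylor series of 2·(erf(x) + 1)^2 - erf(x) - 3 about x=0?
Expand to order 7: 2·(erf(x) + 1)^2 - erf(x) - 3 = -x^7/(7·√(π)) + 112·x^6/(45·π) + 3·x^5/(5·√(π)) - 16·x^4/(3·π) - 2·x^3/√(π) + 8·x^2/π + 6·x/√(π) - 1 + O(x^8).
The coefficient of x^7 is -1/(7·√(π)).

Final answer: -1/(7·√(π))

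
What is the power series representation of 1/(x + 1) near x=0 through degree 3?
-x^3 + x^2 - x + 1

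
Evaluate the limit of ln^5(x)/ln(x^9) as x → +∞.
This is an ∞/∞ indeterminate form as x → +∞.
Write ln(x^9) = 9·ln(x), reducing the quotient to ln^4(x)/9 → ∞.
Limit = ∞.

Final answer: ∞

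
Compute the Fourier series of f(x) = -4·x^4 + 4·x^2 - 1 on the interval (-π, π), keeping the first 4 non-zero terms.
(-208 + 32·π^2)·cos(x) + (16 - 8·π^2)·cos(2·x) + (-112/27 + 32·π^2/9)·cos(3·x) - 4·π^4/5 - 1 + 4·π^2/3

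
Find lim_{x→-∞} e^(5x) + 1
Evaluate the dominant behaviour as x → -∞; each term tends to a finite value or vanishes.
Limit = 1.

Final answer: 1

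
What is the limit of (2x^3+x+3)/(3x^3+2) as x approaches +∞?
This is an ∞/∞ indeterminate form as x → +∞.
Divide numerator and denominator by x^3 and let the lower-order terms vanish; the leading terms give 2/3.
Limit = 2/3.

Final answer: 2/3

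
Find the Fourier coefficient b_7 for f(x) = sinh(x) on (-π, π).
b_7 = (1/π) ∫_{-π}^{π} f(x)·sin(7x) dx.
Evaluate the integral (use parity and integration by parts as needed): b_7 = 7·sinh(π)/(25·π).

Final answer: 7·sinh(π)/(25·π)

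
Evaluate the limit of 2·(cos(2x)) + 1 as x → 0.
Direct substitution at x = 0 gives 3.

Final answer: 3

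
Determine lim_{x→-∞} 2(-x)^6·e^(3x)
This is a 0·∞ indeterminate form at x → -∞.
Rewrite the product as 2(-x)^6 / e^(-3x) (an ∞/∞ form) and apply L'Hôpital, or use the standard hierarchy e^(3|x|) ≫ |(-x)^6| as x → -∞.
The indeterminate product → 0, so the limit = 0.

Final answer: 0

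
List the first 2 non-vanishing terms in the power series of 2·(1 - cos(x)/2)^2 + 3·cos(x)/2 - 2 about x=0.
7·x^4/48 - x^2/4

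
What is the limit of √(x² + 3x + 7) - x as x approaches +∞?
As x → +∞: multiply by the conjugate to get (3x+7)/(√(x²+3x+7)+x); the denominator ~ 2x, so the limit is 3/2.
Limit = 3/2.

Final answer: 3/2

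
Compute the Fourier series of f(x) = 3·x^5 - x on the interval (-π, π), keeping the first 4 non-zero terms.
(-120·π^2 + 6·π^4 + 718)·sin(x) + (-3·π^4 - 43/2 + 15·π^2)·sin(2·x) + (-40·π^2/9 + 62/27 + 2·π^4)·sin(3·x) + (-3·π^4/2 - 13/64 + 15·π^2/8)·sin(4·x)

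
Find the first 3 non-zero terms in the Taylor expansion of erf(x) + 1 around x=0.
-2·x^3/(3·√(π)) + 2·x/√(π) + 1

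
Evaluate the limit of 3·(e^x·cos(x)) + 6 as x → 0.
Direct substitution at x = 0 gives 9.

Final answer: 9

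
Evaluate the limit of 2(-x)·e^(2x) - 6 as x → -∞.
The product is a 0·∞ indeterminate form at x → -∞.
Rewrite the product as 2(-x) / e^(-2x) (an ∞/∞ form) and apply L'Hôpital, or use the standard hierarchy e^(2|x|) ≫ |(-x)| as x → -∞.
The indeterminate product → 0, so the limit = -6.

Final answer: -6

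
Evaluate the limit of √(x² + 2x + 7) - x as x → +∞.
This is an ∞ − ∞ indeterminate form.
Multiply and divide by the conjugate √(x²+2x + 7) + x; the x² terms cancel, leaving (2x + 7)/(√(x²+2x + 7)+x) → 2/2 = 1.
Limit = 1.

Final answer: 1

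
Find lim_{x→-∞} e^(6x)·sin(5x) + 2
Evaluate the dominant behaviour as x → -∞; each term tends to a finite value or vanishes.
Limit = 2.

Final answer: 2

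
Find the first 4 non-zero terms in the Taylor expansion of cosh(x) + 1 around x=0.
x^6/720 + x^4/24 + x^2/2 + 2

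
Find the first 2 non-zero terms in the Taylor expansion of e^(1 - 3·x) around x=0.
-3·e·x + e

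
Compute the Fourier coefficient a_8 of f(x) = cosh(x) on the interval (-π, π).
a_8 = (1/π) ∫_{-π}^{π} f(x)·cos(8x) dx.
Evaluate the integral (use parity and integration by parts as needed): a_8 = 2·sinh(π)/(65·π).

Final answer: 2·sinh(π)/(65·π)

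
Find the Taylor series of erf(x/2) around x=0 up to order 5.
x^5/(160·√(π)) - x^3/(12·√(π)) + x/√(π)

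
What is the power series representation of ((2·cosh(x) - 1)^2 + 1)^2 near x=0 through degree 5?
26·x^4/3 + 8·x^2 + 4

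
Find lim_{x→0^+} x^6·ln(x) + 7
The product is a 0·∞ indeterminate form at x → 0⁺.
Rewrite the product as ln(x) / x^(-6) and apply L'Hôpital, or use the standard hierarchy x^(-6) ≫ |ln x| as x → 0⁺.
The indeterminate product → 0, so the limit = 7.

Final answer: 7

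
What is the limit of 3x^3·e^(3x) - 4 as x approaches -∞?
The product is a 0·∞ indeterminate form at x → -∞.
Rewrite the product as 3x^3 / e^(-3x) (an ∞/∞ form) and apply L'Hôpital, or use the standard hierarchy e^(3|x|) ≫ |x^3| as x → -∞.
The indeterminate product → 0, so the limit = -4.

Final answer: -4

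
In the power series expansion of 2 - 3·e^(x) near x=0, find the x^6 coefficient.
Expand to order 6: 2 - 3·e^(x) = -x^6/240 - x^5/40 - x^4/8 - x^3/2 - 3·x^2/2 - 3·x - 1 + O(x^7).
The coefficient of x^6 is -1/240.

Final answer: -1/240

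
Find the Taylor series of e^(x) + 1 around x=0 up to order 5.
x^5/120 + x^4/24 + x^3/6 + x^2/2 + x + 2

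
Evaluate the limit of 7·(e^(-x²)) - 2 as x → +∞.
Evaluate the dominant behaviour as x → +∞; each term tends to a finite value or vanishes.
Limit = -2.

Final answer: -2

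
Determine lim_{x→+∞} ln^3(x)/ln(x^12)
This is an ∞/∞ indeterminate form as x → +∞.
Write ln(x^12) = 12·ln(x), reducing the quotient to ln^2(x)/12 → ∞.
Limit = ∞.

Final answer: ∞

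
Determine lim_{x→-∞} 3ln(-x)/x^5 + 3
The quotient is an ∞/∞ indeterminate form as x → -∞.
Compare growth rates of the dominant terms (exponentials ≫ polynomials ≫ logarithms), or apply L'Hôpital's rule; the quotient → 0.
Adding the constant: 0 + 3 = 3. Limit = 3.

Final answer: 3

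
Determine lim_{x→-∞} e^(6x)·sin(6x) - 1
Evaluate the dominant behaviour as x → -∞; each term tends to a finite value or vanishes.
Limit = -1.

Final answer: -1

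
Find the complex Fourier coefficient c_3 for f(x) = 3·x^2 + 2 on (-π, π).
Compute the real Fourier coefficients first: a_3 = -4/3, b_3 = 0.
Then c_3 = (a_3 − i·b_3)/2 = -2/3.

Final answer: -2/3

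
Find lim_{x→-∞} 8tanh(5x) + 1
Evaluate the dominant behaviour as x → -∞; each term tends to a finite value or vanishes.
Limit = -7.

Final answer: -7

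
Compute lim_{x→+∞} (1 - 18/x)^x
As x → +∞: this is the defining limit (1 - 18/x)^x → e^(-18).
Limit = e^(-18).

Final answer: e^(-18)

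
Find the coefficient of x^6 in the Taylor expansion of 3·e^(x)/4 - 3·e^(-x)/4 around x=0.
Expand to order 6: 3·e^(x)/4 - 3·e^(-x)/4 = x^5/80 + x^3/4 + 3·x/2 + O(x^7).
The coefficient of x^6 is 0.

Final answer: 0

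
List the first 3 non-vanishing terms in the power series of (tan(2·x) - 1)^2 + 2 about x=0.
4·x^2 - 4·x + 3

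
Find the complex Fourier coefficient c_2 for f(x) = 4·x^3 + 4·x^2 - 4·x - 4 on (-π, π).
Compute the real Fourier coefficients first: a_2 = 4, b_2 = 10 - 4·π^2.
Then c_2 = (a_2 − i·b_2)/2 = 2 - 5·i + 2·i·π^2.

Final answer: 2 - 5·i + 2·i·π^2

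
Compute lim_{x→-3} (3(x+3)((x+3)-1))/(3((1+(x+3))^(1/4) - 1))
Both numerator and denominator → 0 as x → -3; this is a 0/0 indeterminate form.
Expand each to leading order near x = -3: numerator ~ -3·(x + 3), denominator ~ 3·(x + 3)/4.
The limit of the ratio is -4.

Final answer: -4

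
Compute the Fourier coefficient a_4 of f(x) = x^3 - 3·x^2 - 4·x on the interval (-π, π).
a_4 = (1/π) ∫_{-π}^{π} f(x)·cos(4x) dx.
Evaluate the integral (use parity and integration by parts as needed): a_4 = -3/4.

Final answer: -3/4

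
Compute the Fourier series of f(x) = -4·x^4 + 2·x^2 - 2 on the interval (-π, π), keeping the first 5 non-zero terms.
(-200 + 32·π^2)·cos(x) + (14 - 8·π^2)·cos(2·x) + (-88/27 + 32·π^2/9)·cos(3·x) + (5/4 - 2·π^2)·cos(4·x) - 4·π^4/5 - 2 + 2·π^2/3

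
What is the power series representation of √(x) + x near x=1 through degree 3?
2 + 3·(x - 1)/2 - (x - 1)^2/8 + (x - 1)^3/16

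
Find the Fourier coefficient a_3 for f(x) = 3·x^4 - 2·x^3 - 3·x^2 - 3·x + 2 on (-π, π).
a_3 = (1/π) ∫_{-π}^{π} f(x)·cos(3x) dx.
Evaluate the integral (use parity and integration by parts as needed): a_3 = 28/9 - 8·π^2/3.

Final answer: 28/9 - 8·π^2/3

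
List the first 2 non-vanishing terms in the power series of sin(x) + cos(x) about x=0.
x + 1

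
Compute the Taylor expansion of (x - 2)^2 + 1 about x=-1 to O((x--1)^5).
10 - 6·(x + 1) + (x + 1)^2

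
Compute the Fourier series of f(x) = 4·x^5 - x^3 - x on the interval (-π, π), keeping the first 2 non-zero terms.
(-162·π^2 + 8·π^4 + 970)·sin(x) + (-4·π^4 - 61/2 + 21·π^2)·sin(2·x)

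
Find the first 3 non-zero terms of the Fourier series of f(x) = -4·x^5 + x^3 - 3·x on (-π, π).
(-978 - 8·π^4 + 162·π^2)·sin(x) + (-21·π^2 + 69/2 + 4·π^4)·sin(2·x) + (-8·π^4/3 - 518/81 + 178·π^2/27)·sin(3·x)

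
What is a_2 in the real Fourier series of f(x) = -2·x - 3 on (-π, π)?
a_2 = (1/π) ∫_{-π}^{π} f(x)·cos(2x) dx.
Evaluate the integral (use parity and integration by parts as needed): a_2 = 0.

Final answer: 0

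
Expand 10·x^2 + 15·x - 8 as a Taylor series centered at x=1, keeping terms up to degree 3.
17 + 35·(x - 1) + 10·(x - 1)^2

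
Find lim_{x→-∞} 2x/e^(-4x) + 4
The quotient is an ∞/∞ indeterminate form as x → -∞.
Compare growth rates of the dominant terms (exponentials ≫ polynomials ≫ logarithms), or apply L'Hôpital's rule; the quotient → 0.
Adding the constant: 0 + 4 = 4. Limit = 4.

Final answer: 4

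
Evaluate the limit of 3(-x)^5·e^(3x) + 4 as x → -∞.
The product is a 0·∞ indeterminate form at x → -∞.
Rewrite the product as 3(-x)^5 / e^(-3x) (an ∞/∞ form) and apply L'Hôpital, or use the standard hierarchy e^(3|x|) ≫ |(-x)^5| as x → -∞.
The indeterminate product → 0, so the limit = 4.

Final answer: 4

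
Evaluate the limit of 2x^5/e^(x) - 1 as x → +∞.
The quotient is an ∞/∞ indeterminate form as x → +∞.
The exponential denominator e^(x) dominates the polynomial numerator (e^x ≫ x^5 as x → ∞), so the quotient → 0.
Adding the constant: 0 - 1 = -1. Limit = -1.

Final answer: -1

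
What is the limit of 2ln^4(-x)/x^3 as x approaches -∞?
This is an ∞/∞ indeterminate form as x → -∞.
Compare growth rates of the dominant terms (exponentials ≫ polynomials ≫ logarithms), or apply L'Hôpital's rule; the quotient → 0.
Limit = 0.

Final answer: 0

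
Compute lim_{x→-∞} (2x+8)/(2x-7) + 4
Evaluate the dominant behaviour as x → -∞; each term tends to a finite value or vanishes.
Limit = 5.

Final answer: 5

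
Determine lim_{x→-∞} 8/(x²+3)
Evaluate the dominant behaviour as x → -∞; each term tends to a finite value or vanishes.
Limit = 0.

Final answer: 0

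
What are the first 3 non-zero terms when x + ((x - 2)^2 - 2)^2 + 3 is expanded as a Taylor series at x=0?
20·x^2 - 15·x + 7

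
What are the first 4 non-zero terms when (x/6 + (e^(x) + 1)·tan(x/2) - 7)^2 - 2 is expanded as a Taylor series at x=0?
-7·x^3/2 - 203·x^2/36 - 49·x/3 + 47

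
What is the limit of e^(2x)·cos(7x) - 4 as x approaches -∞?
Evaluate the dominant behaviour as x → -∞; each term tends to a finite value or vanishes.
Limit = -4.

Final answer: -4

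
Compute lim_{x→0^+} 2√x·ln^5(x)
This is a 0·∞ indeterminate form at x → 0⁺.
Rewrite the product as 2·ln^5(x) / x^(-1/2) and apply L'Hôpital, or use the standard hierarchy x^(-1/2) ≫ |ln x|^5 as x → 0⁺.
The indeterminate product → 0, so the limit = 0.

Final answer: 0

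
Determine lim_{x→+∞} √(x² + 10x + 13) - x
This is an ∞ − ∞ indeterminate form.
Multiply and divide by the conjugate √(x²+10x + 13) + x; the x² terms cancel, leaving (10x + 13)/(√(x²+10x + 13)+x) → 10/2 = 5.
Limit = 5.

Final answer: 5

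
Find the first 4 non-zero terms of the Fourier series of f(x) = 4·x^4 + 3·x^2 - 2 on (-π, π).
(180 - 32·π^2)·cos(x) + (-9 + 8·π^2)·cos(2·x) + (28/27 - 32·π^2/9)·cos(3·x) - 2 + π^2 + 4·π^4/5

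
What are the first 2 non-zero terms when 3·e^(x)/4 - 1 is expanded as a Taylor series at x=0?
3·x/4 - 1/4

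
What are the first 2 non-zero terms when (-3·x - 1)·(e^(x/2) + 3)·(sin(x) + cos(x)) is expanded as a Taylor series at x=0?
-33·x/2 - 4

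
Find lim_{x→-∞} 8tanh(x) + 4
Evaluate the dominant behaviour as x → -∞; each term tends to a finite value or vanishes.
Limit = -4.

Final answer: -4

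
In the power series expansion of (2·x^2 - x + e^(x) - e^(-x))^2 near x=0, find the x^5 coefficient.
Expand to order 5: (2·x^2 - x + e^(x) - e^(-x))^2 = 4·x^5/3 + 14·x^4/3 + 4·x^3 + x^2 + O(x^6).
The coefficient of x^5 is 4/3.

Final answer: 4/3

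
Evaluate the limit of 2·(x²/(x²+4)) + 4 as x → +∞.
Evaluate the dominant behaviour as x → +∞; each term tends to a finite value or vanishes.
Limit = 6.

Final answer: 6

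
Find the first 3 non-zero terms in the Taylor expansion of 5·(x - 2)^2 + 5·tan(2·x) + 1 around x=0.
5·x^2 - 10·x + 21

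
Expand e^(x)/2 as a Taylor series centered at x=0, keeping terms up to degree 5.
x^5/240 + x^4/48 + x^3/12 + x^2/4 + x/2 + 1/2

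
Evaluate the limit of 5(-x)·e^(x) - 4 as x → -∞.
The product is a 0·∞ indeterminate form at x → -∞.
Rewrite the product as 5(-x) / e^(-x) (an ∞/∞ form) and apply L'Hôpital, or use the standard hierarchy e^(|x|) ≫ |(-x)| as x → -∞.
The indeterminate product → 0, so the limit = -4.

Final answer: -4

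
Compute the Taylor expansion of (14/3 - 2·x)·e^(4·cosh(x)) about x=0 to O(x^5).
91·x^4·e^(4)/9 - 4·x^3·e^(4) + 28·x^2·e^(4)/3 - 2·x·e^(4) + 14·e^(4)/3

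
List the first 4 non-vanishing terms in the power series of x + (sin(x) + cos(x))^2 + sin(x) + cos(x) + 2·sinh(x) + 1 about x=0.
-7·x^3/6 - x^2/2 + 6·x + 3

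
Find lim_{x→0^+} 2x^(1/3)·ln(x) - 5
The product is a 0·∞ indeterminate form at x → 0⁺.
Rewrite the product as 2·ln(x) / x^(-1/3) and apply L'Hôpital, or use the standard hierarchy x^(-1/3) ≫ |ln x| as x → 0⁺.
The indeterminate product → 0, so the limit = -5.

Final answer: -5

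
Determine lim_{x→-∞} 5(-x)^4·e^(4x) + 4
The product is a 0·∞ indeterminate form at x → -∞.
Rewrite the product as 5(-x)^4 / e^(-4x) (an ∞/∞ form) and apply L'Hôpital, or use the standard hierarchy e^(4|x|) ≫ |(-x)^4| as x → -∞.
The indeterminate product → 0, so the limit = 4.

Final answer: 4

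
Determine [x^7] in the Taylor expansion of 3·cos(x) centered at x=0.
Expand to order 7: 3·cos(x) = -x^6/240 + x^4/8 - 3·x^2/2 + 3 + O(x^8).
The coefficient of x^7 is 0.

Final answer: 0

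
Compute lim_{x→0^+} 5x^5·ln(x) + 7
The product is a 0·∞ indeterminate form at x → 0⁺.
Rewrite the product as 5·ln(x) / x^(-5) and apply L'Hôpital, or use the standard hierarchy x^(-5) ≫ |ln x| as x → 0⁺.
The indeterminate product → 0, so the limit = 7.

Final answer: 7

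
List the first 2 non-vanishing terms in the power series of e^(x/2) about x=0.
x/2 + 1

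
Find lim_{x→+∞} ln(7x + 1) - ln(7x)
This is an ∞ − ∞ indeterminate form.
Combine the logarithms: ln(7x+1) − ln(7x) = ln((7x+1)/(7x)) = ln(1 + 1/(7x)) → ln(1) = 0.
Limit = 0.

Final answer: 0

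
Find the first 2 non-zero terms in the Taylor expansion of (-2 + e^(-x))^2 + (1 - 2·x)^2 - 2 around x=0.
4·x^2 - 2·x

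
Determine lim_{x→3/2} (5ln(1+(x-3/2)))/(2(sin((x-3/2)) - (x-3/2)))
Both numerator and denominator → 0 as x → 3/2; this is a 0/0 indeterminate form.
Expand each to leading order near x = 3/2: numerator ~ 5·(x - 3/2), denominator ~ -(x - 3/2)^3/3.
The limit of the ratio is -∞.

Final answer: -∞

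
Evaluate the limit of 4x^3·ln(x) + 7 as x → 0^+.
The product is a 0·∞ indeterminate form at x → 0⁺.
Rewrite the product as 4·ln(x) / x^(-3) and apply L'Hôpital, or use the standard hierarchy x^(-3) ≫ |ln x| as x → 0⁺.
The indeterminate product → 0, so the limit = 7.

Final answer: 7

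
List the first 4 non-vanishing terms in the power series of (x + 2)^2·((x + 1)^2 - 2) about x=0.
6·x^3 + 11·x^2 + 4·x - 4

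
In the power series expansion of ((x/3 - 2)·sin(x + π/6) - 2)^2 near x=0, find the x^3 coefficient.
Expand to order 3: ((x/3 - 2)·sin(x + π/6) - 2)^2 = x^3·(18·(-1/6 - √(3)/18)·(-1/18 + √(3)/3) - √(3) + 1/2) + x^2·(-3 - √(3) + 9·(-1/18 + √(3)/3)^2) + x·(-1 + 6·√(3)) + 9 + O(x^4).
The coefficient of x^3 is 18·(-1/6 - √(3)/18)·(-1/18 + √(3)/3) - √(3) + 1/2.

Final answer: 18·(-1/6 - √(3)/18)·(-1/18 + √(3)/3) - √(3) + 1/2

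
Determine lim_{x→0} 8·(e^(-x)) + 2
Direct substitution at x = 0 gives 10.

Final answer: 10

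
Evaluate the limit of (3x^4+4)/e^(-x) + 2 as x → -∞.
The quotient is an ∞/∞ indeterminate form as x → -∞.
Compare growth rates of the dominant terms (exponentials ≫ polynomials ≫ logarithms), or apply L'Hôpital's rule; the quotient → 0.
Adding the constant: 0 + 2 = 2. Limit = 2.

Final answer: 2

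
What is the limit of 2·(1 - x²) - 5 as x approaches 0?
Direct substitution at x = 0 gives -3.

Final answer: -3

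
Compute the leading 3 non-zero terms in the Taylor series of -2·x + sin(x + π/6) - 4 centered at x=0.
-x^2/4 + x·(-2 + √(3)/2) - 7/2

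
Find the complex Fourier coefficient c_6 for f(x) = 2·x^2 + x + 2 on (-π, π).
Compute the real Fourier coefficients first: a_6 = 2/9, b_6 = -1/3.
Then c_6 = (a_6 − i·b_6)/2 = 1/9 + i/6.

Final answer: 1/9 + i/6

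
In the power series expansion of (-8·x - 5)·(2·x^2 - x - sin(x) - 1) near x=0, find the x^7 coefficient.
Expand to order 7: (-8·x - 5)·(2·x^2 - x - sin(x) - 1) = -x^7/1008 + x^6/15 + x^5/24 - 4·x^4/3 - 101·x^3/6 + 6·x^2 + 18·x + 5 + O(x^8).
The coefficient of x^7 is -1/1008.

Final answer: -1/1008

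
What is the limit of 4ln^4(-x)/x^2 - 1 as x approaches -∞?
The quotient is an ∞/∞ indeterminate form as x → -∞.
Compare growth rates of the dominant terms (exponentials ≫ polynomials ≫ logarithms), or apply L'Hôpital's rule; the quotient → 0.
Adding the constant: 0 - 1 = -1. Limit = -1.

Final answer: -1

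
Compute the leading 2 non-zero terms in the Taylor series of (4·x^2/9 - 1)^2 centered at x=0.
1 - 8·x^2/9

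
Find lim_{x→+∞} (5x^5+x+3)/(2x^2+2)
This is an ∞/∞ indeterminate form as x → +∞.
Divide numerator and denominator by x^5 and let the lower-order terms vanish; the numerator's degree 5 exceeds the denominator's degree 2, so the quotient diverges.
Limit = ∞.

Final answer: ∞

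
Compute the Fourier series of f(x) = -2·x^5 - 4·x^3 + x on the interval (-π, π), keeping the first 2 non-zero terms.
(-430 - 4·π^4 + 72·π^2)·sin(x) + (-6·π^2 + 8 + 2·π^4)·sin(2·x)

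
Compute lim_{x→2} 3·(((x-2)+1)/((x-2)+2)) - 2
Direct substitution at x = 2 gives -1/2.

Final answer: -1/2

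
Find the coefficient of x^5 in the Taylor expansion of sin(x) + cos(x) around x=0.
Expand to order 5: sin(x) + cos(x) = x^5/120 + x^4/24 - x^3/6 - x^2/2 + x + 1 + O(x^6).
The coefficient of x^5 is 1/120.

Final answer: 1/120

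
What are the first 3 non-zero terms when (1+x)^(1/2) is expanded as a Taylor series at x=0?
-x^2/8 + x/2 + 1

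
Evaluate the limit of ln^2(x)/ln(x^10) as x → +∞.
This is an ∞/∞ indeterminate form as x → +∞.
Write ln(x^10) = 10·ln(x), reducing the quotient to ln(x)/10 → ∞.
Limit = ∞.

Final answer: ∞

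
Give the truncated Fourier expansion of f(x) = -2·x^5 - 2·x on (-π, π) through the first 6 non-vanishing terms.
(-484 - 4·π^4 + 80·π^2)·sin(x) + (-10·π^2 + 17 + 2·π^4)·sin(2·x) + (-4·π^4/3 - 268/81 + 80·π^2/27)·sin(3·x) + (-5·π^2/4 + 47/32 + π^4)·sin(4·x) + (-4·π^4/5 - 596/625 + 16·π^2/25)·sin(5·x) + (-10·π^2/27 + 59/81 + 2·π^4/3)·sin(6·x)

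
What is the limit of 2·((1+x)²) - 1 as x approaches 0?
Direct substitution at x = 0 gives 1.

Final answer: 1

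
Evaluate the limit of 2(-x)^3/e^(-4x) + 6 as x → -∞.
The quotient is an ∞/∞ indeterminate form as x → -∞.
Compare growth rates of the dominant terms (exponentials ≫ polynomials ≫ logarithms), or apply L'Hôpital's rule; the quotient → 0.
Adding the constant: 0 + 6 = 6. Limit = 6.

Final answer: 6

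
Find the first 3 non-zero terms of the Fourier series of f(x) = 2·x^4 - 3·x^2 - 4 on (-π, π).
(108 - 16·π^2)·cos(x) + (-9 + 4·π^2)·cos(2·x) - π^2 - 4 + 2·π^4/5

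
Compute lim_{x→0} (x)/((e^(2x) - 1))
Both numerator and denominator → 0 as x → 0; this is a 0/0 indeterminate form.
Expand each to leading order near x = 0: numerator ~ x, denominator ~ 2·x.
The limit of the ratio is 1/2.

Final answer: 1/2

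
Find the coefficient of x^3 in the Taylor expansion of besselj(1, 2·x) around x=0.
Expand to order 3: besselj(1, 2·x) = -x^3/2 + x + O(x^4).
The coefficient of x^3 is -1/2.

Final answer: -1/2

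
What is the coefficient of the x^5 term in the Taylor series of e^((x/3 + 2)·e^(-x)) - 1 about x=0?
Expand to order 5: e^((x/3 + 2)·e^(-x)) - 1 = -20173·x^5·e^(2)/14580 + 3451·x^4·e^(2)/1944 - 166·x^3·e^(2)/81 + 37·x^2·e^(2)/18 - 5·x·e^(2)/3 - 1 + e^(2) + O(x^6).
The coefficient of x^5 is -20173·e^(2)/14580.

Final answer: -20173·e^(2)/14580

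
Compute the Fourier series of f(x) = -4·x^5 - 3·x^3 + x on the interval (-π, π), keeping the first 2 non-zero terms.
(-922 - 8·π^4 + 154·π^2)·sin(x) + (-17·π^2 + 49/2 + 4·π^4)·sin(2·x)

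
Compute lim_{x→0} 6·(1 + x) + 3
Direct substitution at x = 0 gives 9.

Final answer: 9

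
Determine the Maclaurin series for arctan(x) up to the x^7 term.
-x^7/7 + x^5/5 - x^3/3 + x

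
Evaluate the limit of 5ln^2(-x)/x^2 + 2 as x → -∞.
The quotient is an ∞/∞ indeterminate form as x → -∞.
Compare growth rates of the dominant terms (exponentials ≫ polynomials ≫ logarithms), or apply L'Hôpital's rule; the quotient → 0.
Adding the constant: 0 + 2 = 2. Limit = 2.

Final answer: 2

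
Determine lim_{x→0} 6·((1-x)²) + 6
Direct substitution at x = 0 gives 12.

Final answer: 12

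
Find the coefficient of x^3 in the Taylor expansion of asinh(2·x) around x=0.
Expand to order 3: asinh(2·x) = -4·x^3/3 + 2·x + O(x^4).
The coefficient of x^3 is -4/3.

Final answer: -4/3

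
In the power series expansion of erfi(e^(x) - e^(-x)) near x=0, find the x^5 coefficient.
91/(10·√(π))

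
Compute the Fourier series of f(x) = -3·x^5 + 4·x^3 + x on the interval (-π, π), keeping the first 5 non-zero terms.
(-766 - 6·π^4 + 128·π^2)·sin(x) + (-19·π^2 + 55/2 + 3·π^4)·sin(2·x) + (-2·π^4 - 110/27 + 64·π^2/9)·sin(3·x) + (-31·π^2/8 + 61/64 + 3·π^4/2)·sin(4·x) + (-6·π^4/5 - 134/625 + 64·π^2/25)·sin(5·x)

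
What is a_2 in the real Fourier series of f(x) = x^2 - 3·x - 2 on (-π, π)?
a_2 = (1/π) ∫_{-π}^{π} f(x)·cos(2x) dx.
Evaluate the integral (use parity and integration by parts as needed): a_2 = 1.

Final answer: 1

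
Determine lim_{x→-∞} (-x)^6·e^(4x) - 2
The product is a 0·∞ indeterminate form at x → -∞.
Rewrite the product as (-x)^6 / e^(-4x) (an ∞/∞ form) and apply L'Hôpital, or use the standard hierarchy e^(4|x|) ≫ |(-x)^6| as x → -∞.
The indeterminate product → 0, so the limit = -2.

Final answer: -2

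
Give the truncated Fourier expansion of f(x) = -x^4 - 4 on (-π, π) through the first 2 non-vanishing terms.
(-48 + 8·π^2)·cos(x) - π^4/5 - 4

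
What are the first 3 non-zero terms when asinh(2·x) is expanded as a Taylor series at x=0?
12·x^5/5 - 4·x^3/3 + 2·x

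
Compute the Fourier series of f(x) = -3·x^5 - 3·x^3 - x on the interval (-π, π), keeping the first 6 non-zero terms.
(-686 - 6·π^4 + 114·π^2)·sin(x) + (-12·π^2 + 19 + 3·π^4)·sin(2·x) + (-2·π^4 - 62/27 + 22·π^2/9)·sin(3·x) + (-3·π^2/8 + 41/64 + 3·π^4/2)·sin(4·x) + (-6·π^4/5 - 6·π^2/25 - 214/625)·sin(5·x) + (7/27 + 4·π^2/9 + π^4)·sin(6·x)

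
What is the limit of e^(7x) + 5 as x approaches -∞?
Evaluate the dominant behaviour as x → -∞; each term tends to a finite value or vanishes.
Limit = 5.

Final answer: 5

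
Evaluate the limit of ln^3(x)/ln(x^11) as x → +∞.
This is an ∞/∞ indeterminate form as x → +∞.
Write ln(x^11) = 11·ln(x), reducing the quotient to ln^2(x)/11 → ∞.
Limit = ∞.

Final answer: ∞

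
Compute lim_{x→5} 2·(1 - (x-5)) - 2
Direct substitution at x = 5 gives 0.

Final answer: 0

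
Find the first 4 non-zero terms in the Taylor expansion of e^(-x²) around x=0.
-x^6/6 + x^4/2 - x^2 + 1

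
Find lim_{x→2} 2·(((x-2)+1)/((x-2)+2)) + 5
Direct substitution at x = 2 gives 6.

Final answer: 6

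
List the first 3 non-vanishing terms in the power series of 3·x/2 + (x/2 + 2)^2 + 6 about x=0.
x^2/4 + 7·x/2 + 10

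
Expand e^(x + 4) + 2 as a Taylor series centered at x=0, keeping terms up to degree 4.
x^4·e^(4)/24 + x^3·e^(4)/6 + x^2·e^(4)/2 + x·e^(4) + 2 + e^(4)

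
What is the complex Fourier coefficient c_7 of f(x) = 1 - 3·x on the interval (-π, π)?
Compute the real Fourier coefficients first: a_7 = 0, b_7 = -6/7.
Then c_7 = (a_7 − i·b_7)/2 = 3·i/7.

Final answer: 3·i/7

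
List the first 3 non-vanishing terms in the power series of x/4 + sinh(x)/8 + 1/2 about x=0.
x^3/48 + 3·x/8 + 1/2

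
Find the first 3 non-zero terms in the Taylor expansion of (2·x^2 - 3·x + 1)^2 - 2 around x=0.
13·x^2 - 6·x - 1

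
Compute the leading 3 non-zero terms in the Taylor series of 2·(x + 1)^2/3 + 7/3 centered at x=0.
2·x^2/3 + 4·x/3 + 3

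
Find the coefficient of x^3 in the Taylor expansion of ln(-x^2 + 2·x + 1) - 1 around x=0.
Expand to order 3: ln(-x^2 + 2·x + 1) - 1 = 14·x^3/3 - 3·x^2 + 2·x - 1 + O(x^4).
The coefficient of x^3 is 14/3.

Final answer: 14/3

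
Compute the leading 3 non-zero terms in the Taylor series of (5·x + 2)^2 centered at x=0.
25·x^2 + 20·x + 4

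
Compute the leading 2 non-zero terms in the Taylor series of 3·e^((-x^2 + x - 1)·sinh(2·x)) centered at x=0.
3 - 6·x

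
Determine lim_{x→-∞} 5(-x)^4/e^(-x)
This is an ∞/∞ indeterminate form as x → -∞.
Compare growth rates of the dominant terms (exponentials ≫ polynomials ≫ logarithms), or apply L'Hôpital's rule; the quotient → 0.
Limit = 0.

Final answer: 0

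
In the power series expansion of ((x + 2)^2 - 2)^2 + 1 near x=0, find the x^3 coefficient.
Expand to order 3: ((x + 2)^2 - 2)^2 + 1 = 8·x^3 + 20·x^2 + 16·x + 5 + O(x^4).
The coefficient of x^3 is 8.

Final answer: 8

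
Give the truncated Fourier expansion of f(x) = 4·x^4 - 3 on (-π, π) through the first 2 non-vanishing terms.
(192 - 32·π^2)·cos(x) - 3 + 4·π^4/5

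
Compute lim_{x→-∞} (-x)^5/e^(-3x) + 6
The quotient is an ∞/∞ indeterminate form as x → -∞.
Compare growth rates of the dominant terms (exponentials ≫ polynomials ≫ logarithms), or apply L'Hôpital's rule; the quotient → 0.
Adding the constant: 0 + 6 = 6. Limit = 6.

Final answer: 6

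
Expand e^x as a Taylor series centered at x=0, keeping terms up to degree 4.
x^4/24 + x^3/6 + x^2/2 + x + 1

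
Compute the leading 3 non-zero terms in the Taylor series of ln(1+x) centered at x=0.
x^3/3 - x^2/2 + x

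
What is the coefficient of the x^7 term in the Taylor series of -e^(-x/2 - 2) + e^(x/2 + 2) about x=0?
Expand to order 7: -e^(-x/2 - 2) + e^(x/2 + 2) = x^7·(e^(-2)/645120 + e^(2)/645120) + x^6·(-e^(-2)/46080 + e^(2)/46080) + x^5·(e^(-2)/3840 + e^(2)/3840) + x^4·(-e^(-2)/384 + e^(2)/384) + x^3·(e^(-2)/48 + e^(2)/48) + x^2·(-e^(-2)/8 + e^(2)/8) + x·(e^(-2)/2 + e^(2)/2) - e^(-2) + e^(2) + O(x^8).
The coefficient of x^7 is e^(-2)/645120 + e^(2)/645120.

Final answer: e^(-2)/645120 + e^(2)/645120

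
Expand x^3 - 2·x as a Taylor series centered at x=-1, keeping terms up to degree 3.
1 + (x + 1) - 3·(x + 1)^2 + (x + 1)^3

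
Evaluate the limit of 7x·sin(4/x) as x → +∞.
As x → +∞: let u = 4/x → 0⁺; then 7·x·sin(4/x) = 7·4·sin(u)/u → 7·4·1 = 28.
Limit = 28.

Final answer: 28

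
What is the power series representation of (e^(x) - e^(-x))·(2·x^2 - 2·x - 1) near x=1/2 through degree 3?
(3 - 3·e)·e^(-1/2)/2 + (-3·e - 3)·e^(-1/2)·(x - 1/2)/2 + (-5 + 5·e)·e^(-1/2)·(x - 1/2)^2/4 + (7 + 7·e)·e^(-1/2)·(x - 1/2)^3/4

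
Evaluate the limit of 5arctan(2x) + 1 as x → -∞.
Evaluate the dominant behaviour as x → -∞; each term tends to a finite value or vanishes.
Limit = 1 - 5·π/2.

Final answer: 1 - 5·π/2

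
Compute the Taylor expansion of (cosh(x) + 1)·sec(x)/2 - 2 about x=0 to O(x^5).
17·x^4/48 + 3·x^2/4 - 1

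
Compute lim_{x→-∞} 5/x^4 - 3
Evaluate the dominant behaviour as x → -∞; each term tends to a finite value or vanishes.
Limit = -3.

Final answer: -3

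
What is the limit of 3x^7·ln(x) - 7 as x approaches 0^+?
The product is a 0·∞ indeterminate form at x → 0⁺.
Rewrite the product as 3·ln(x) / x^(-7) and apply L'Hôpital, or use the standard hierarchy x^(-7) ≫ |ln x| as x → 0⁺.
The indeterminate product → 0, so the limit = -7.

Final answer: -7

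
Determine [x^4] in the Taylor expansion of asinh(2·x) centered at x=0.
Expand to order 4: asinh(2·x) = -4·x^3/3 + 2·x + O(x^5).
The coefficient of x^4 is 0.

Final answer: 0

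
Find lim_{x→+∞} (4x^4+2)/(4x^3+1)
This is an ∞/∞ indeterminate form as x → +∞.
Divide numerator and denominator by x^4 and let the lower-order terms vanish; the numerator's degree 4 exceeds the denominator's degree 3, so the quotient diverges.
Limit = ∞.

Final answer: ∞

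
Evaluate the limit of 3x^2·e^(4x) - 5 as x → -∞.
The product is a 0·∞ indeterminate form at x → -∞.
Rewrite the product as 3x^2 / e^(-4x) (an ∞/∞ form) and apply L'Hôpital, or use the standard hierarchy e^(4|x|) ≫ |x^2| as x → -∞.
The indeterminate product → 0, so the limit = -5.

Final answer: -5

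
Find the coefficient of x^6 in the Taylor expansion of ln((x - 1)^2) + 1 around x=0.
Expand to order 6: ln((x - 1)^2) + 1 = -x^6/3 - 2·x^5/5 - x^4/2 - 2·x^3/3 - x^2 - 2·x + 1 + O(x^7).
The coefficient of x^6 is -1/3.

Final answer: -1/3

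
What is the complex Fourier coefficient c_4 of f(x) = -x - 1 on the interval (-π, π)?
Compute the real Fourier coefficients first: a_4 = 0, b_4 = 1/2.
Then c_4 = (a_4 − i·b_4)/2 = -i/4.

Final answer: -i/4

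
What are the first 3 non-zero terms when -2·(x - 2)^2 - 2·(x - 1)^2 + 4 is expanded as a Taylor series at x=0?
-4·x^2 + 12·x - 6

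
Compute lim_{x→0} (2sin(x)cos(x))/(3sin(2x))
Both numerator and denominator → 0 as x → 0; this is a 0/0 indeterminate form.
Expand each to leading order near x = 0: numerator ~ 2·x, denominator ~ 6·x.
The limit of the ratio is 1/3.

Final answer: 1/3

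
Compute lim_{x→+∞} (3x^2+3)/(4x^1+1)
This is an ∞/∞ indeterminate form as x → +∞.
Divide numerator and denominator by x^2 and let the lower-order terms vanish; the numerator's degree 2 exceeds the denominator's degree 1, so the quotient diverges.
Limit = ∞.

Final answer: ∞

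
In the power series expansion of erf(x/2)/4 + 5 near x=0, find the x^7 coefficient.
Expand to order 7: erf(x/2)/4 + 5 = -x^7/(10752·√(π)) + x^5/(640·√(π)) - x^3/(48·√(π)) + x/(4·√(π)) + 5 + O(x^8).
The coefficient of x^7 is -1/(10752·√(π)).

Final answer: -1/(10752·√(π))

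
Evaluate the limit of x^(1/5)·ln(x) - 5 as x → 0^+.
The product is a 0·∞ indeterminate form at x → 0⁺.
Rewrite the product as ln(x) / x^(-1/5) and apply L'Hôpital, or use the standard hierarchy x^(-1/5) ≫ |ln x| as x → 0⁺.
The indeterminate product → 0, so the limit = -5.

Final answer: -5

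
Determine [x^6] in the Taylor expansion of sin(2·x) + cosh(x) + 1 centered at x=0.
Expand to order 6: sin(2·x) + cosh(x) + 1 = x^6/720 + 4·x^5/15 + x^4/24 - 4·x^3/3 + x^2/2 + 2·x + 2 + O(x^7).
The coefficient of x^6 is 1/720.

Final answer: 1/720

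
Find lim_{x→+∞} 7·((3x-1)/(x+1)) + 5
Evaluate the dominant behaviour as x → +∞; each term tends to a finite value or vanishes.
Limit = 26.

Final answer: 26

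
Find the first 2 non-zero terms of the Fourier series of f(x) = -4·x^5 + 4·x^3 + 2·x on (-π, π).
(-1004 - 8·π^4 + 168·π^2)·sin(x) + (-24·π^2 + 34 + 4·π^4)·sin(2·x)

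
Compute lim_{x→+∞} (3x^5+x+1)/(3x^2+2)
This is an ∞/∞ indeterminate form as x → +∞.
Divide numerator and denominator by x^5 and let the lower-order terms vanish; the numerator's degree 5 exceeds the denominator's degree 2, so the quotient diverges.
Limit = ∞.

Final answer: ∞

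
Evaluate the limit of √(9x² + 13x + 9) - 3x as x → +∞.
As x → +∞: multiply by the conjugate to get (13x+9)/(√(9x²+13x+9)+3x); the denominator ~ 6x, so the limit is 13/6.
Limit = 13/6.

Final answer: 13/6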